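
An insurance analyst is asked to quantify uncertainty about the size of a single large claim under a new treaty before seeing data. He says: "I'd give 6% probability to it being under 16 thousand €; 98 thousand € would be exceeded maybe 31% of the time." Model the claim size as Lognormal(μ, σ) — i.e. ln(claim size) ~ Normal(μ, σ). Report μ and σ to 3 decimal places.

μ ≈ 4.147, σ ≈ 0.884

If T ~ Lognormal(μ,σ) then ln T ~ Normal(μ,σ), so the p-quantile of ln T is μ + z_p·σ.
ln(16) = 2.773 and ln(98) = 4.585; z_{0.06} = -1.555, z_{0.69} = 0.4959.
σ = (4.585 − 2.773)/(0.4959 − (-1.555)) = 0.884.
μ = 2.773 − (-1.555)·0.884 = 4.147.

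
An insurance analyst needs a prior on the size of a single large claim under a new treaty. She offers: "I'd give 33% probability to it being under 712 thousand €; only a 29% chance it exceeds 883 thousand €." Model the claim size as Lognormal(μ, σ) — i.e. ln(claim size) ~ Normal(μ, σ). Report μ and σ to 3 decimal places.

If T ~ Lognormal(μ,σ) then ln T ~ Normal(μ,σ), so the p-quantile of ln T is μ + z_p·σ.
ln(712) = 6.568 and ln(883) = 6.783; z_{0.33} = -0.4399, z_{0.71} = 0.5534.
σ = (6.783 − 6.568)/(0.5534 − (-0.4399)) = 0.217.
μ = 6.568 − (-0.4399)·0.217 = 6.663.

μ ≈ 6.663, σ ≈ 0.217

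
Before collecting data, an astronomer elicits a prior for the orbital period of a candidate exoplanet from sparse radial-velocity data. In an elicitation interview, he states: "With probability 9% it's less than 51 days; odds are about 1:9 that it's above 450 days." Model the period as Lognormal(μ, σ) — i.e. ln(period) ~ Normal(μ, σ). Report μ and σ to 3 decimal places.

μ ≈ 5.045, σ ≈ 0.830

If T ~ Lognormal(μ,σ) then ln T ~ Normal(μ,σ), so the p-quantile of ln T is μ + z_p·σ.
ln(51) = 3.932 and ln(450) = 6.109; z_{0.09} = -1.341, z_{0.9} = 1.282.
σ = (6.109 − 3.932)/(1.282 − (-1.341)) = 0.830.
μ = 3.932 − (-1.341)·0.830 = 5.045.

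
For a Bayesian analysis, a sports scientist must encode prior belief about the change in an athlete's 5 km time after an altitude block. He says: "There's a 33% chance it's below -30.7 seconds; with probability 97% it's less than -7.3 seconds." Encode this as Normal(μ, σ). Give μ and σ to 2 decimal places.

μ = -26.26, σ = 10.08

The p-quantile of Normal(μ,σ) is μ + z_p·σ, with z_{0.33} = -0.4399 and z_{0.97} = 1.881.
Eliminate σ: μ = (z₂·x₁ − z₁·x₂)/(z₂ − z₁) = (1.881·-30.7 − (-0.4399)·-7.3)/2.321 = -26.26.
Then σ = (x₂ − x₁)/(z₂ − z₁) = (-7.3 − -30.7)/2.321 = 10.08.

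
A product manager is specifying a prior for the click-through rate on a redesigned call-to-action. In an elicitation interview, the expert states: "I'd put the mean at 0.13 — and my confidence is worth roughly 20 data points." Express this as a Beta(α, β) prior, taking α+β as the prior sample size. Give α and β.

α = 2.6, β = 17.4

Under the effective-sample-size interpretation, Beta(α, β) has prior mean α/(α+β) and prior sample size α+β.
So α+β = 20 and α/(α+β) = 0.13, giving α = 0.13·20 = 2.6 and β = 20 − 2.6 = 17.4.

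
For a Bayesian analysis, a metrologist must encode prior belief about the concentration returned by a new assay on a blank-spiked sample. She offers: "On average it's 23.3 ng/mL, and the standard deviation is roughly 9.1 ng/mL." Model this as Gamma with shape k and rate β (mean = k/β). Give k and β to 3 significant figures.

k ≈ 6.56, β ≈ 0.281

For Gamma(k, rate β): mean = k/β, variance = k/β², so CV = 1/√k.
CV = SD/mean = 9.1/23.3 = 0.3906, hence k = 1/CV² = 6.56.
Then β = k/mean = 6.56/23.3 = 0.281.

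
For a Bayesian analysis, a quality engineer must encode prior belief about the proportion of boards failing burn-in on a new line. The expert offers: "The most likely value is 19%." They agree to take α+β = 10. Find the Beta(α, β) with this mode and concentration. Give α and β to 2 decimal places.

α = 2.52, β = 7.48

For α,β > 1 the Beta mode is (α−1)/(α+β−2). With α+β = 10, the mode is (α−1)/8.
Set (α−1)/8 = 0.19 → α = 1 + 0.19·8 = 2.52.
β = 10 − α = 7.48.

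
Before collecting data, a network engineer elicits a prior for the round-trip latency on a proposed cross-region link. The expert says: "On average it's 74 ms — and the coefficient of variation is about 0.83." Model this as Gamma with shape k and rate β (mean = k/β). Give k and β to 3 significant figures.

k ≈ 1.45, β ≈ 0.0196

For Gamma(k, rate β): mean = k/β, variance = k/β², so CV = 1/√k.
CV = 0.83, hence k = 1/CV² = 1.45.
Then β = k/mean = 1.45/74 = 0.0196.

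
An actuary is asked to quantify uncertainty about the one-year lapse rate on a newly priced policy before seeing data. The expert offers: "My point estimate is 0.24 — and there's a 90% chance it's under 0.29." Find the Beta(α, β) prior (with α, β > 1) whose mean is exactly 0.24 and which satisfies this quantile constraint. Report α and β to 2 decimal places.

α ≈ 29.65, β ≈ 93.90

With mean 0.24 fixed, write α = 0.24s, β = 0.76s where s = α+β.
Need P(θ < 0.29) = 0.9 under Beta(0.24s, 0.76s). Normal approximation: (q−m)/√(m(1−m)/s) ≈ z_{0.9} = 1.28, so s ≈ 0.24·0.76·(1.28)²/(0.29−0.24)² = 119.8.
At s = 119.8: P(θ<0.29) ≈ 0.897. Adjusting to match 0.9 gives s ≈ 123.55.
So α = 0.24·123.55 ≈ 29.65, β = 0.76·123.55 ≈ 93.90.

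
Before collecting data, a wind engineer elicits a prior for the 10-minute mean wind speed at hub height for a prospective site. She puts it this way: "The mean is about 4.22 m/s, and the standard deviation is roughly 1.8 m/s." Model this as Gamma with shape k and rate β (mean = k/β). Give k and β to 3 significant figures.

k ≈ 5.5, β ≈ 1.3

For Gamma(k, rate β): mean = k/β, variance = k/β², so CV = 1/√k.
CV = SD/mean = 1.8/4.22 = 0.4265, hence k = 1/CV² = 5.5.
Then β = k/mean = 5.5/4.22 = 1.3.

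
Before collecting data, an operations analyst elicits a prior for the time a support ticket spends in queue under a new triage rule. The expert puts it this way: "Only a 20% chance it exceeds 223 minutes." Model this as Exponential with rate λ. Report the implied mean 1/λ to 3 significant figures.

mean ≈ 139 minutes

P(T > 223.0) = e^(−λ·223.0) = 0.2, so λ = −ln(0.2)/223.0 = 0.00722.
Mean = 1/λ = 139 minutes.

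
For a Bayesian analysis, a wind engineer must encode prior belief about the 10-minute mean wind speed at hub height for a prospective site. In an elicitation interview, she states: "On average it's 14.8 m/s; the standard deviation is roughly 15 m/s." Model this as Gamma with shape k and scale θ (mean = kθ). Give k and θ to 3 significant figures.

For Gamma(k, scale θ): mean = kθ, variance = kθ², so CV = 1/√k.
CV = SD/mean = 15/14.8 = 1.014, hence k = 1/CV² = 0.974.
Then θ = mean/k = 14.8/0.974 = 15.2.

k ≈ 0.974, θ ≈ 15.2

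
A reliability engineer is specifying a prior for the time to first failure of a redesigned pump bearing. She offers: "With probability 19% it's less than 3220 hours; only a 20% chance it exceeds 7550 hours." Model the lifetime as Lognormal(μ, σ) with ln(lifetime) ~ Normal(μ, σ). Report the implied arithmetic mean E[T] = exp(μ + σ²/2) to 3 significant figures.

If T ~ Lognormal(μ,σ) then ln T ~ Normal(μ,σ), so the p-quantile of ln T is μ + z_p·σ.
ln(3220) = 8.077 and ln(7550) = 8.929; z_{0.19} = -0.8779, z_{0.8} = 0.8416.
σ = (8.929 − 8.077)/(0.8416 − (-0.8779)) = 0.496.
μ = 8.077 − (-0.8779)·0.496 = 8.512.
E[T] = exp(μ + σ²/2) = exp(8.512 + 0.1228) = 5630 hours.

E[T] ≈ 5630 hours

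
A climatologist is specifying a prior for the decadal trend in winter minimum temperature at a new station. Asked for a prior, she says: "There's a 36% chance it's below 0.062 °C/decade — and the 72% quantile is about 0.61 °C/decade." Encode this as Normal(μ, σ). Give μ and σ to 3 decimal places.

μ = 0.271, σ = 0.582

For Normal(μ,σ), the p-quantile is μ + z_p·σ. Here z_{0.36} = -0.3585, z_{0.72} = 0.5828.
So 0.062 = μ − 0.3585σ and 0.61 = μ + 0.5828σ.
Subtracting: σ = (0.61 − 0.062)/(0.5828 − (-0.3585)) = 0.582.
Then μ = 0.062 − (-0.3585)·0.582 = 0.271.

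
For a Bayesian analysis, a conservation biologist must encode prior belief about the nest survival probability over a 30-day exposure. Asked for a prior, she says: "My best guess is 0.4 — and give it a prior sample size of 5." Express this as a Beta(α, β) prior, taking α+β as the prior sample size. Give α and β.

α = 2, β = 3

Under the effective-sample-size interpretation, Beta(α, β) has prior mean α/(α+β) and prior sample size α+β.
So α+β = 5 and α/(α+β) = 0.4, giving α = 0.4·5 = 2 and β = 5 − 2 = 3.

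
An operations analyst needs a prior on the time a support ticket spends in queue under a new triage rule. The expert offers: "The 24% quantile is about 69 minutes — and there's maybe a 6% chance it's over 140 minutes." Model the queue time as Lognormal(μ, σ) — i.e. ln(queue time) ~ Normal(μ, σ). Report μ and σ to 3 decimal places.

μ ≈ 4.455, σ ≈ 0.313

If T ~ Lognormal(μ,σ) then ln T ~ Normal(μ,σ), so the p-quantile of ln T is μ + z_p·σ.
ln(69) = 4.234 and ln(140) = 4.942; z_{0.24} = -0.7063, z_{0.94} = 1.555.
σ = (4.942 − 4.234)/(1.555 − (-0.7063)) = 0.313.
μ = 4.234 − (-0.7063)·0.313 = 4.455.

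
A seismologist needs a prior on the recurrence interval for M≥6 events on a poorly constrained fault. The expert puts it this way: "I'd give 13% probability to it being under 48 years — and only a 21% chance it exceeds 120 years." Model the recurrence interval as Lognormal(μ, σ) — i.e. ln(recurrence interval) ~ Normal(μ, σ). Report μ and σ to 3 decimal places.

If T ~ Lognormal(μ,σ) then ln T ~ Normal(μ,σ), so the p-quantile of ln T is μ + z_p·σ.
ln(48) = 3.871 and ln(120) = 4.787; z_{0.13} = -1.126, z_{0.79} = 0.8064.
σ = (4.787 − 3.871)/(0.8064 − (-1.126)) = 0.474.
μ = 3.871 − (-1.126)·0.474 = 4.405.

μ ≈ 4.405, σ ≈ 0.474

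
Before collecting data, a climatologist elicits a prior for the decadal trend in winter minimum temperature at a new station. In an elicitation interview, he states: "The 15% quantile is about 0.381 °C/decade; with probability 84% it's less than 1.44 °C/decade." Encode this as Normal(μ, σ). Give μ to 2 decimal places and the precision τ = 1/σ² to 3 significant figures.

μ = 0.92, τ = 3.68

For Normal(μ,σ), the p-quantile is μ + z_p·σ. Here z_{0.15} = -1.036, z_{0.84} = 0.9945.
So 0.381 = μ − 1.036σ and 1.44 = μ + 0.9945σ.
Subtracting: σ = (1.44 − 0.381)/(0.9945 − (-1.036)) = 0.52.
Then μ = 0.381 − (-1.036)·0.52 = 0.92.
Precision τ = 1/σ² = 1/0.5214² = 3.68.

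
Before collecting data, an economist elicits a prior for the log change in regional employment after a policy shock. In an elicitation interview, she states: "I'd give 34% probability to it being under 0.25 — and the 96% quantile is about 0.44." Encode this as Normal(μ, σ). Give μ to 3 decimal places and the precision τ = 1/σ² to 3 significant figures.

The p-quantile of Normal(μ,σ) is μ + z_p·σ, with z_{0.34} = -0.4125 and z_{0.96} = 1.751.
Eliminate σ: μ = (z₂·x₁ − z₁·x₂)/(z₂ − z₁) = (1.751·0.25 − (-0.4125)·0.44)/2.163 = 0.286.
Then σ = (x₂ − x₁)/(z₂ − z₁) = (0.44 − 0.25)/2.163 = 0.088.
Precision τ = 1/σ² = 1/0.08783² = 130.

μ = 0.286, τ = 130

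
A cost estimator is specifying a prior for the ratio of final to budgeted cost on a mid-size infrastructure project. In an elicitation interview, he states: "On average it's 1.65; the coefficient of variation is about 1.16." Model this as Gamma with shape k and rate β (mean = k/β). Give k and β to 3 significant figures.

For Gamma(k, rate β): mean = k/β, variance = k/β², so CV = 1/√k.
CV = 1.16, hence k = 1/CV² = 0.743.
Then β = k/mean = 0.743/1.65 = 0.45.

k ≈ 0.743, β ≈ 0.45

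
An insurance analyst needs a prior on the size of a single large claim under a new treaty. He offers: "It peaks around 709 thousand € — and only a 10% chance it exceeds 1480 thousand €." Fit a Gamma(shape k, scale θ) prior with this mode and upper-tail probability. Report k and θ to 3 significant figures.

Gamma(k,θ) with k>1 has mode (k−1)θ, so θ = 709/(k−1).
Need P(X < 1480) = 0.9 with θ tied to k this way. Start at k = 2, θ = 709: P(X<1480) ≈ 0.617.
Too low — raise k to concentrate. Iterating converges to k ≈ 4.55.
Then θ = 709/(4.55−1) ≈ 200.

k ≈ 4.55, θ ≈ 200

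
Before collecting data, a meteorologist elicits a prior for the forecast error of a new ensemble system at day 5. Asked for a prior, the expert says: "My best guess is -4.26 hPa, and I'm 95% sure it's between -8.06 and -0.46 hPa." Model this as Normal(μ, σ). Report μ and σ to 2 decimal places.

μ = -4.26, σ = 1.94

A symmetric 95% interval runs μ ± z·σ with z = 1.96.
Half-width = 3.8, so σ = 3.8/1.96 = 1.94.
μ is the stated best guess, -4.26.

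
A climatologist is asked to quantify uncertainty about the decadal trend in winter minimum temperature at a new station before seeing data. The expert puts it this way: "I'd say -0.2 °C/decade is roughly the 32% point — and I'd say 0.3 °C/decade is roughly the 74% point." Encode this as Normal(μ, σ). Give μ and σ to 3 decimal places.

The p-quantile of Normal(μ,σ) is μ + z_p·σ, with z_{0.32} = -0.4677 and z_{0.74} = 0.6433.
Eliminate σ: μ = (z₂·x₁ − z₁·x₂)/(z₂ − z₁) = (0.6433·-0.2 − (-0.4677)·0.3)/1.111 = 0.010.
Then σ = (x₂ − x₁)/(z₂ − z₁) = (0.3 − -0.2)/1.111 = 0.450.

μ = 0.010, σ = 0.450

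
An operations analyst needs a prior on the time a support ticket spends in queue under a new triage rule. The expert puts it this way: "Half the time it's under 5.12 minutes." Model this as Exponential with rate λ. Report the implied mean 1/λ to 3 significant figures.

Exponential median = ln 2 / λ, so λ = ln 2 / 5.12 = 0.135.
Mean = 1/λ = 7.39 minutes.

mean ≈ 7.39 minutes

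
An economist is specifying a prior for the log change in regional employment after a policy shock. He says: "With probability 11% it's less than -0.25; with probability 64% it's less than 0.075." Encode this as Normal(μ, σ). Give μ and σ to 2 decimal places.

For Normal(μ,σ), the p-quantile is μ + z_p·σ. Here z_{0.11} = -1.227, z_{0.64} = 0.3585.
So -0.25 = μ − 1.227σ and 0.075 = μ + 0.3585σ.
Subtracting: σ = (0.075 − -0.25)/(0.3585 − (-1.227)) = 0.21.
Then μ = -0.25 − (-1.227)·0.21 = 0.00.

μ = 0.00, σ = 0.21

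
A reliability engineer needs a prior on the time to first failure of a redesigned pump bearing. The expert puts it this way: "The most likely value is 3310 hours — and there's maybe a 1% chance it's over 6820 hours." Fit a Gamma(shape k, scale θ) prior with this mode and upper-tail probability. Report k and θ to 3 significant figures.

Gamma(k,θ) with k>1 has mode (k−1)θ, so θ = 3310/(k−1).
Need P(X < 6820) = 0.99 with θ tied to k this way. Start at k = 2, θ = 3310: P(X<6820) ≈ 0.610.
Too low — raise k to concentrate. Iterating converges to k ≈ 10.3.
Then θ = 3310/(10.3−1) ≈ 354.

k ≈ 10.3, θ ≈ 354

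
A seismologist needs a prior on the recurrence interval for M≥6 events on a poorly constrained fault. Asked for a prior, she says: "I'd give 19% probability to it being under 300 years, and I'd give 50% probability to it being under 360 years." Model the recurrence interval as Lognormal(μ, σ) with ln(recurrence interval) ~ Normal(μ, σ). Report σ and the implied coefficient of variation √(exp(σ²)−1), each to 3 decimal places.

If T ~ Lognormal(μ,σ) then ln T ~ Normal(μ,σ), so the p-quantile of ln T is μ + z_p·σ.
ln(300) = 5.704 and ln(360) = 5.886; z_{0.19} = -0.8779, z_{0.5} = 0.
σ = (5.886 − 5.704)/(0 − (-0.8779)) = 0.208.
μ = 5.704 − (-0.8779)·0.208 = 5.886.
CV = √(exp(σ²)−1) = √(exp(0.0431)−1) = 0.210.

σ ≈ 0.208, CV ≈ 0.210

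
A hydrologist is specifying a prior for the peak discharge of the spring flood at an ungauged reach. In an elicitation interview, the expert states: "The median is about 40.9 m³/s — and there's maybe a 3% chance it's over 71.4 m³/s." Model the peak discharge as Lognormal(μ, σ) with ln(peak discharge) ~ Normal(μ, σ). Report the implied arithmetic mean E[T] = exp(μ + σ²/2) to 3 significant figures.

If T ~ Lognormal(μ,σ) then ln T ~ Normal(μ,σ), so the p-quantile of ln T is μ + z_p·σ.
ln(40.9) = 3.711 and ln(71.4) = 4.268; z_{0.5} = 0, z_{0.97} = 1.881.
σ = (4.268 − 3.711)/(1.881 − (0)) = 0.296.
μ = 3.711 − (0)·0.296 = 3.711.
E[T] = exp(μ + σ²/2) = exp(3.711 + 0.0439) = 42.7 m³/s.

E[T] ≈ 42.7 m³/s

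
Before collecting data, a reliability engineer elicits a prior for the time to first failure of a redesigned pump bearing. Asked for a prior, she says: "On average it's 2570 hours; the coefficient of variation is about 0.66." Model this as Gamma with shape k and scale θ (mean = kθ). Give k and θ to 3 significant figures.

For Gamma(k, scale θ): mean = kθ, variance = kθ², so CV = 1/√k.
CV = 0.66, hence k = 1/CV² = 2.3.
Then θ = mean/k = 2570/2.3 = 1120.

k ≈ 2.3, θ ≈ 1120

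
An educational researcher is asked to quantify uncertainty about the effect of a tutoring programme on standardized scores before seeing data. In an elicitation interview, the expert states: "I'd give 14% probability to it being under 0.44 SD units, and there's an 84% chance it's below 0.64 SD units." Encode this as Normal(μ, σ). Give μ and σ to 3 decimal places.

The p-quantile of Normal(μ,σ) is μ + z_p·σ, with z_{0.14} = -1.08 and z_{0.84} = 0.9945.
Eliminate σ: μ = (z₂·x₁ − z₁·x₂)/(z₂ − z₁) = (0.9945·0.44 − (-1.08)·0.64)/2.075 = 0.544.
Then σ = (x₂ − x₁)/(z₂ − z₁) = (0.64 − 0.44)/2.075 = 0.096.

μ = 0.544, σ = 0.096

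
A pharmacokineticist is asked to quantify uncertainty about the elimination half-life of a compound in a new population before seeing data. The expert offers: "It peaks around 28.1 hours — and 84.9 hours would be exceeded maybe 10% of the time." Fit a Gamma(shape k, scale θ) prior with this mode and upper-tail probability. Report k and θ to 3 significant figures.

k ≈ 2.55, θ ≈ 18.1

Gamma(k,θ) with k>1 has mode (k−1)θ, so θ = 28.1/(k−1).
Need P(X < 84.9) = 0.9 with θ tied to k this way. Start at k = 2, θ = 28.1: P(X<84.9) ≈ 0.804.
Too low — raise k to concentrate. Iterating converges to k ≈ 2.55.
Then θ = 28.1/(2.55−1) ≈ 18.1.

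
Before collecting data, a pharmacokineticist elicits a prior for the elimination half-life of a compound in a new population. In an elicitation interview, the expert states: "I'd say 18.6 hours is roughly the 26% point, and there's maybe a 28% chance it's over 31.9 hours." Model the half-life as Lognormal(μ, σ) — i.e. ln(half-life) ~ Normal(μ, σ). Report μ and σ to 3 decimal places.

μ ≈ 3.206, σ ≈ 0.440

If T ~ Lognormal(μ,σ) then ln T ~ Normal(μ,σ), so the p-quantile of ln T is μ + z_p·σ.
ln(18.6) = 2.923 and ln(31.9) = 3.463; z_{0.26} = -0.6433, z_{0.72} = 0.5828.
σ = (3.463 − 2.923)/(0.5828 − (-0.6433)) = 0.440.
μ = 2.923 − (-0.6433)·0.440 = 3.206.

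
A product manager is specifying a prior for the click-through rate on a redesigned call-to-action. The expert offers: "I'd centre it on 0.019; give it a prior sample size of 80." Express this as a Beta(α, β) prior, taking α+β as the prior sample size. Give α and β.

Under the effective-sample-size interpretation, Beta(α, β) has prior mean α/(α+β) and prior sample size α+β.
So α+β = 80 and α/(α+β) = 0.019, giving α = 0.019·80 = 1.52 and β = 80 − 1.52 = 78.48.

α = 1.52, β = 78.48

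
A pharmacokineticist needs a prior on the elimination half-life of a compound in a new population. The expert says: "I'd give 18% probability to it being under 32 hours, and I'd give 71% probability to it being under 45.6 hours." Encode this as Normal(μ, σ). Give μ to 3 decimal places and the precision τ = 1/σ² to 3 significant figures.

μ = 40.476, τ = 0.0117

The p-quantile of Normal(μ,σ) is μ + z_p·σ, with z_{0.18} = -0.9154 and z_{0.71} = 0.5534.
Eliminate σ: μ = (z₂·x₁ − z₁·x₂)/(z₂ − z₁) = (0.5534·32 − (-0.9154)·45.6)/1.469 = 40.476.
Then σ = (x₂ − x₁)/(z₂ − z₁) = (45.6 − 32)/1.469 = 9.260.
Precision τ = 1/σ² = 1/9.26² = 0.0117.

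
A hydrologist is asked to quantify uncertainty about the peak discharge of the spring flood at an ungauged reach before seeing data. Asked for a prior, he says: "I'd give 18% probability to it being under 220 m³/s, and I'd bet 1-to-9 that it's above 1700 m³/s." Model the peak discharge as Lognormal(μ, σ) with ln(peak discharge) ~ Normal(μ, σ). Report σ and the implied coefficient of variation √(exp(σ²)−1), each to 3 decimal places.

σ ≈ 0.931, CV ≈ 1.174

If T ~ Lognormal(μ,σ) then ln T ~ Normal(μ,σ), so the p-quantile of ln T is μ + z_p·σ.
ln(220) = 5.394 and ln(1700) = 7.438; z_{0.18} = -0.9154, z_{0.9} = 1.282.
σ = (7.438 − 5.394)/(1.282 − (-0.9154)) = 0.931.
μ = 5.394 − (-0.9154)·0.931 = 6.246.
CV = √(exp(σ²)−1) = √(exp(0.8663)−1) = 1.174.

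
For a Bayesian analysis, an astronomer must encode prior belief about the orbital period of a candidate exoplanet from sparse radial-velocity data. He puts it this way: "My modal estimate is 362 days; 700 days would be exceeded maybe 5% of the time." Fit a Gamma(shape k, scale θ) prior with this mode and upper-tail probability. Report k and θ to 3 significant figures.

k ≈ 7.39, θ ≈ 56.7

Gamma(k,θ) with k>1 has mode (k−1)θ, so θ = 362/(k−1).
Need P(X < 700) = 0.95 with θ tied to k this way. Start at k = 2, θ = 362: P(X<700) ≈ 0.576.
Too low — raise k to concentrate. Iterating converges to k ≈ 7.39.
Then θ = 362/(7.39−1) ≈ 56.7.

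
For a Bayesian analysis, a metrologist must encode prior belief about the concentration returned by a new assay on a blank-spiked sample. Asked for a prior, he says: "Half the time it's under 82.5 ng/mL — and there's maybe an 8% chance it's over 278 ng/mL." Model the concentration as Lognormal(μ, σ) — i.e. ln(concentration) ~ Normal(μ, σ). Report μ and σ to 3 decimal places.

If T ~ Lognormal(μ,σ) then ln T ~ Normal(μ,σ), so the p-quantile of ln T is μ + z_p·σ.
ln(82.5) = 4.413 and ln(278) = 5.628; z_{0.5} = 0, z_{0.92} = 1.405.
σ = (5.628 − 4.413)/(1.405 − (0)) = 0.865.
μ = 4.413 − (0)·0.865 = 4.413.

μ ≈ 4.413, σ ≈ 0.865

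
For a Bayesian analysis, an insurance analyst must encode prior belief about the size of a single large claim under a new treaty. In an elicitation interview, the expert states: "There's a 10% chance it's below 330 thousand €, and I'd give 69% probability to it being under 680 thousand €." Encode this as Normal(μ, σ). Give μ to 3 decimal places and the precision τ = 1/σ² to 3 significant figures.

μ = 582.359, τ = 2.58e-05

The p-quantile of Normal(μ,σ) is μ + z_p·σ, with z_{0.1} = -1.282 and z_{0.69} = 0.4959.
Eliminate σ: μ = (z₂·x₁ − z₁·x₂)/(z₂ − z₁) = (0.4959·330 − (-1.282)·680)/1.777 = 582.359.
Then σ = (x₂ − x₁)/(z₂ − z₁) = (680 − 330)/1.777 = 196.917.
Precision τ = 1/σ² = 1/196.9² = 2.58e-05.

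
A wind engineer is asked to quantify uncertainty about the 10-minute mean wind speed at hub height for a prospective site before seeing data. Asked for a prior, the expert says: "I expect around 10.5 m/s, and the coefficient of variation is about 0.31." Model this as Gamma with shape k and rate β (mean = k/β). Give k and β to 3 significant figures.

k ≈ 10.4, β ≈ 0.991

For Gamma(k, rate β): mean = k/β, variance = k/β², so CV = 1/√k.
CV = 0.31, hence k = 1/CV² = 10.4.
Then β = k/mean = 10.4/10.5 = 0.991.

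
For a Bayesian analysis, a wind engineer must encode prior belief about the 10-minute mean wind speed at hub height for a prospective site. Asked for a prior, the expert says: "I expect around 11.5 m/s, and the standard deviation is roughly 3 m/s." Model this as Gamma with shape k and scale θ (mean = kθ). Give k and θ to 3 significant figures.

k ≈ 14.7, θ ≈ 0.783

For Gamma(k, scale θ): mean = kθ, variance = kθ², so CV = 1/√k.
CV = SD/mean = 3/11.5 = 0.2609, hence k = 1/CV² = 14.7.
Then θ = mean/k = 11.5/14.7 = 0.783.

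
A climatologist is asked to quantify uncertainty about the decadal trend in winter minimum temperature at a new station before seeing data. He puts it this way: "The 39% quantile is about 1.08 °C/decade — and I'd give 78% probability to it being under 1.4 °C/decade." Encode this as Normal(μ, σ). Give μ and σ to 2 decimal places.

For Normal(μ,σ), the p-quantile is μ + z_p·σ. Here z_{0.39} = -0.2793, z_{0.78} = 0.7722.
So 1.08 = μ − 0.2793σ and 1.4 = μ + 0.7722σ.
Subtracting: σ = (1.4 − 1.08)/(0.7722 − (-0.2793)) = 0.30.
Then μ = 1.08 − (-0.2793)·0.30 = 1.17.

μ = 1.17, σ = 0.30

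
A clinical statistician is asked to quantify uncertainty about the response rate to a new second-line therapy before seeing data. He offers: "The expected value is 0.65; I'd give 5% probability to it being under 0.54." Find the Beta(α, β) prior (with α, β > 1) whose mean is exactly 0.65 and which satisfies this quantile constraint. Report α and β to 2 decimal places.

α ≈ 34.48, β ≈ 18.57

With mean 0.65 fixed, write α = 0.65s, β = 0.35s where s = α+β.
Need P(θ < 0.54) = 0.05 under Beta(0.65s, 0.35s). Normal approximation: (q−m)/√(m(1−m)/s) ≈ z_{0.05} = -1.64, so s ≈ 0.65·0.35·(-1.64)²/(0.54−0.65)² = 50.9.
At s = 50.9: P(θ<0.54) ≈ 0.054. Adjusting to match 0.05 gives s ≈ 53.05.
So α = 0.65·53.05 ≈ 34.48, β = 0.35·53.05 ≈ 18.57.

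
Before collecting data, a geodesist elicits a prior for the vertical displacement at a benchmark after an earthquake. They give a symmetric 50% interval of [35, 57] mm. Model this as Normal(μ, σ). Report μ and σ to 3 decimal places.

μ = 46.000, σ = 16.309

A symmetric 50% interval runs μ ± z·σ with z = 0.6745.
Half-width = 11, so σ = 11/0.6745 = 16.309.
μ is the interval midpoint, 46.000.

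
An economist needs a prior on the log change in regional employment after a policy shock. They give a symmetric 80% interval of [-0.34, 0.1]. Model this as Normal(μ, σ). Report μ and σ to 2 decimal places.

μ = -0.12, σ = 0.17

A symmetric 80% interval runs μ ± z·σ with z = 1.282.
Half-width = 0.22, so σ = 0.22/1.282 = 0.17.
μ is the interval midpoint, -0.12.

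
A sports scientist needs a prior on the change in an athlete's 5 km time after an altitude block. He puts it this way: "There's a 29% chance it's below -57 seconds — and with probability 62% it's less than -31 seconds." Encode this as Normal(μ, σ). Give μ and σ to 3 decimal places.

The p-quantile of Normal(μ,σ) is μ + z_p·σ, with z_{0.29} = -0.5534 and z_{0.62} = 0.3055.
Eliminate σ: μ = (z₂·x₁ − z₁·x₂)/(z₂ − z₁) = (0.3055·-57 − (-0.5534)·-31)/0.8589 = -40.248.
Then σ = (x₂ − x₁)/(z₂ − z₁) = (-31 − -57)/0.8589 = 30.272.

μ = -40.248, σ = 30.272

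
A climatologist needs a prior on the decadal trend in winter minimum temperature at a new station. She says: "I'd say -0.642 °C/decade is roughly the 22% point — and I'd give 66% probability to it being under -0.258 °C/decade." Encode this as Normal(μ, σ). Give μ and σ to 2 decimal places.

μ = -0.39, σ = 0.32

The p-quantile of Normal(μ,σ) is μ + z_p·σ, with z_{0.22} = -0.7722 and z_{0.66} = 0.4125.
Eliminate σ: μ = (z₂·x₁ − z₁·x₂)/(z₂ − z₁) = (0.4125·-0.642 − (-0.7722)·-0.258)/1.185 = -0.39.
Then σ = (x₂ − x₁)/(z₂ − z₁) = (-0.258 − -0.642)/1.185 = 0.32.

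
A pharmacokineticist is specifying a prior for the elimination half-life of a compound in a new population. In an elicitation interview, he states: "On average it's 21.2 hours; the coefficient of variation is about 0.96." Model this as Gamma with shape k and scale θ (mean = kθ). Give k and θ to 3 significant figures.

k ≈ 1.09, θ ≈ 19.5

For Gamma(k, scale θ): mean = kθ, variance = kθ², so CV = 1/√k.
CV = 0.96, hence k = 1/CV² = 1.09.
Then θ = mean/k = 21.2/1.09 = 19.5.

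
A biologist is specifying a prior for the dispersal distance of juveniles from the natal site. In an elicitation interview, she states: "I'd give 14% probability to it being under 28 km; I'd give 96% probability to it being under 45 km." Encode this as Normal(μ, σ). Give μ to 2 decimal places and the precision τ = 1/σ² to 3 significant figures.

μ = 34.49, τ = 0.0277

The p-quantile of Normal(μ,σ) is μ + z_p·σ, with z_{0.14} = -1.08 and z_{0.96} = 1.751.
Eliminate σ: μ = (z₂·x₁ − z₁·x₂)/(z₂ − z₁) = (1.751·28 − (-1.08)·45)/2.831 = 34.49.
Then σ = (x₂ − x₁)/(z₂ − z₁) = (45 − 28)/2.831 = 6.00.
Precision τ = 1/σ² = 1/6.005² = 0.0277.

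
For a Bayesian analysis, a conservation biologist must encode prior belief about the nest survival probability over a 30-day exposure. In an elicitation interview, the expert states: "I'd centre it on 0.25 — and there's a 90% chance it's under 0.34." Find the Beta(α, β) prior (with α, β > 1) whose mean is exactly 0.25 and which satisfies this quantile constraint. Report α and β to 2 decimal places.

With mean 0.25 fixed, write α = 0.25s, β = 0.75s where s = α+β.
Need P(θ < 0.34) = 0.9 under Beta(0.25s, 0.75s). Normal approximation: (q−m)/√(m(1−m)/s) ≈ z_{0.9} = 1.28, so s ≈ 0.25·0.75·(1.28)²/(0.34−0.25)² = 38.0.
At s = 38.0: P(θ<0.34) ≈ 0.895. Adjusting to match 0.9 gives s ≈ 39.75.
So α = 0.25·39.75 ≈ 9.94, β = 0.75·39.75 ≈ 29.81.

α ≈ 9.94, β ≈ 29.81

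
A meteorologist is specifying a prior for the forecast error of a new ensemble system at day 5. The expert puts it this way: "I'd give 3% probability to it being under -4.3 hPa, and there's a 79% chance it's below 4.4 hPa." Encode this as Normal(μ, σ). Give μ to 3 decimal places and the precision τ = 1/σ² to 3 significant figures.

The p-quantile of Normal(μ,σ) is μ + z_p·σ, with z_{0.03} = -1.881 and z_{0.79} = 0.8064.
Eliminate σ: μ = (z₂·x₁ − z₁·x₂)/(z₂ − z₁) = (0.8064·-4.3 − (-1.881)·4.4)/2.687 = 1.789.
Then σ = (x₂ − x₁)/(z₂ − z₁) = (4.4 − -4.3)/2.687 = 3.238.
Precision τ = 1/σ² = 1/3.238² = 0.0954.

μ = 1.789, τ = 0.0954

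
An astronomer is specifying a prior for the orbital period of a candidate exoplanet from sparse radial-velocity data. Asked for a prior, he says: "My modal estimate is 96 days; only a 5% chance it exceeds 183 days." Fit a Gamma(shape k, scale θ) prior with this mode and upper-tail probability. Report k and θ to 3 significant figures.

k ≈ 7.68, θ ≈ 14.4

Gamma(k,θ) with k>1 has mode (k−1)θ, so θ = 96/(k−1).
Need P(X < 183) = 0.95 with θ tied to k this way. Start at k = 2, θ = 96: P(X<183) ≈ 0.568.
Too low — raise k to concentrate. Iterating converges to k ≈ 7.68.
Then θ = 96/(7.68−1) ≈ 14.4.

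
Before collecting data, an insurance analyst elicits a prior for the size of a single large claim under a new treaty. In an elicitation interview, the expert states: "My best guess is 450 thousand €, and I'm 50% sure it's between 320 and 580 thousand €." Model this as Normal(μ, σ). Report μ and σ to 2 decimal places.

μ = 450.00, σ = 192.74

A symmetric 50% interval runs μ ± z·σ with z = 0.6745.
Half-width = 130, so σ = 130/0.6745 = 192.74.
μ is the stated best guess, 450.00.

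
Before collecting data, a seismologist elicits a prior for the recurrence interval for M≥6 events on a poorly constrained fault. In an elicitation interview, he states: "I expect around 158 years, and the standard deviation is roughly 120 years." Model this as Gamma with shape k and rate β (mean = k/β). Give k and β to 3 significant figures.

For Gamma(k, rate β): mean = k/β, variance = k/β², so CV = 1/√k.
CV = SD/mean = 120/158 = 0.7595, hence k = 1/CV² = 1.73.
Then β = k/mean = 1.73/158 = 0.011.

k ≈ 1.73, β ≈ 0.011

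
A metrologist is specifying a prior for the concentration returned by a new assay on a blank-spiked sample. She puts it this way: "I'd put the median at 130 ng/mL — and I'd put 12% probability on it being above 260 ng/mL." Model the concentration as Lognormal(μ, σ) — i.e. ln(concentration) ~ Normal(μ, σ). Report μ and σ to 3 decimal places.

If T ~ Lognormal(μ,σ) then ln T ~ Normal(μ,σ), so the p-quantile of ln T is μ + z_p·σ.
ln(130) = 4.868 and ln(260) = 5.561; z_{0.5} = 0, z_{0.88} = 1.175.
σ = (5.561 − 4.868)/(1.175 − (0)) = 0.590.
μ = 4.868 − (0)·0.590 = 4.868.

μ ≈ 4.868, σ ≈ 0.590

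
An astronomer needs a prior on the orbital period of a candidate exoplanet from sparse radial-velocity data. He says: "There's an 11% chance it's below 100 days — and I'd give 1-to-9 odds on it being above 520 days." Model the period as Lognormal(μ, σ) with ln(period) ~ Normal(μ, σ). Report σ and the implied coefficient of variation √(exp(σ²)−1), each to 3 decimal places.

σ ≈ 0.657, CV ≈ 0.735

If T ~ Lognormal(μ,σ) then ln T ~ Normal(μ,σ), so the p-quantile of ln T is μ + z_p·σ.
ln(100) = 4.605 and ln(520) = 6.254; z_{0.11} = -1.227, z_{0.9} = 1.282.
σ = (6.254 − 4.605)/(1.282 − (-1.227)) = 0.657.
μ = 4.605 − (-1.227)·0.657 = 5.411.
CV = √(exp(σ²)−1) = √(exp(0.4321)−1) = 0.735.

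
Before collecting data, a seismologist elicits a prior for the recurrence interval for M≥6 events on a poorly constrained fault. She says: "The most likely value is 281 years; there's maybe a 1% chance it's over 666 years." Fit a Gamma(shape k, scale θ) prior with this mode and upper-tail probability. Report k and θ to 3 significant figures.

Gamma(k,θ) with k>1 has mode (k−1)θ, so θ = 281/(k−1).
Need P(X < 666) = 0.99 with θ tied to k this way. Start at k = 2, θ = 281: P(X<666) ≈ 0.685.
Too low — raise k to concentrate. Iterating converges to k ≈ 7.38.
Then θ = 281/(7.38−1) ≈ 44.1.

k ≈ 7.38, θ ≈ 44.1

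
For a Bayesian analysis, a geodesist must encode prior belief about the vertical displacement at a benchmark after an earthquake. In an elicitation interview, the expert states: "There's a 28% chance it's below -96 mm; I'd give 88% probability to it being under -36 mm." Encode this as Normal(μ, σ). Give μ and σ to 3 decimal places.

For Normal(μ,σ), the p-quantile is μ + z_p·σ. Here z_{0.28} = -0.5828, z_{0.88} = 1.175.
So -96 = μ − 0.5828σ and -36 = μ + 1.175σ.
Subtracting: σ = (-36 − -96)/(1.175 − (-0.5828)) = 34.133.
Then μ = -96 − (-0.5828)·34.133 = -76.106.

μ = -76.106, σ = 34.133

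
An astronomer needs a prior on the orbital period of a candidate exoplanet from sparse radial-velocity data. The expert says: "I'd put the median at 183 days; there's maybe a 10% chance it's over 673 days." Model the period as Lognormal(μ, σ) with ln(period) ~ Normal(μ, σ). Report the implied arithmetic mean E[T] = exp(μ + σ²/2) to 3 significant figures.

If T ~ Lognormal(μ,σ) then ln T ~ Normal(μ,σ), so the p-quantile of ln T is μ + z_p·σ.
ln(183) = 5.209 and ln(673) = 6.512; z_{0.5} = 0, z_{0.9} = 1.282.
σ = (6.512 − 5.209)/(1.282 − (0)) = 1.016.
μ = 5.209 − (0)·1.016 = 5.209.
E[T] = exp(μ + σ²/2) = exp(5.209 + 0.5163) = 307 days.

E[T] ≈ 307 days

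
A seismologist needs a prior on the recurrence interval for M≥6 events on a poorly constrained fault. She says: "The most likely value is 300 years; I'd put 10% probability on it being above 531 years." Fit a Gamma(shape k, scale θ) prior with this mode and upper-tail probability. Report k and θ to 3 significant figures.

Gamma(k,θ) with k>1 has mode (k−1)θ, so θ = 300/(k−1).
Need P(X < 531) = 0.9 with θ tied to k this way. Start at k = 2, θ = 300: P(X<531) ≈ 0.528.
Too low — raise k to concentrate. Iterating converges to k ≈ 6.83.
Then θ = 300/(6.83−1) ≈ 51.4.

k ≈ 6.83, θ ≈ 51.4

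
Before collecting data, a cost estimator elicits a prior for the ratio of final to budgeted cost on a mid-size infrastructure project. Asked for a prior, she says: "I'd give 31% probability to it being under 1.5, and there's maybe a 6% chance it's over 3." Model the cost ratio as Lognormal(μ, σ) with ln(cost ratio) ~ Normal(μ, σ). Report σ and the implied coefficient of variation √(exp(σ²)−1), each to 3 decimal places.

If T ~ Lognormal(μ,σ) then ln T ~ Normal(μ,σ), so the p-quantile of ln T is μ + z_p·σ.
ln(1.5) = 0.4055 and ln(3) = 1.099; z_{0.31} = -0.4959, z_{0.94} = 1.555.
σ = (1.099 − 0.4055)/(1.555 − (-0.4959)) = 0.338.
μ = 0.4055 − (-0.4959)·0.338 = 0.573.
CV = √(exp(σ²)−1) = √(exp(0.1143)−1) = 0.348.

σ ≈ 0.338, CV ≈ 0.348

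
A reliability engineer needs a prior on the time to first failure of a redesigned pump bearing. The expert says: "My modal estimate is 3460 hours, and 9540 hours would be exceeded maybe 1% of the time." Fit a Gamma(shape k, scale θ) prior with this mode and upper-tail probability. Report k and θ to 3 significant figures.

k ≈ 5.46, θ ≈ 775

Gamma(k,θ) with k>1 has mode (k−1)θ, so θ = 3460/(k−1).
Need P(X < 9540) = 0.99 with θ tied to k this way. Start at k = 2, θ = 3460: P(X<9540) ≈ 0.762.
Too low — raise k to concentrate. Iterating converges to k ≈ 5.46.
Then θ = 3460/(5.46−1) ≈ 775.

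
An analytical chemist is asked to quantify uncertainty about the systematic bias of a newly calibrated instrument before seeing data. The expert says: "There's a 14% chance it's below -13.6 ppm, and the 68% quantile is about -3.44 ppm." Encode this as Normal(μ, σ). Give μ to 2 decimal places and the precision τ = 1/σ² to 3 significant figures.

The p-quantile of Normal(μ,σ) is μ + z_p·σ, with z_{0.14} = -1.08 and z_{0.68} = 0.4677.
Eliminate σ: μ = (z₂·x₁ − z₁·x₂)/(z₂ − z₁) = (0.4677·-13.6 − (-1.08)·-3.44)/1.548 = -6.51.
Then σ = (x₂ − x₁)/(z₂ − z₁) = (-3.44 − -13.6)/1.548 = 6.56.
Precision τ = 1/σ² = 1/6.563² = 0.0232.

μ = -6.51, τ = 0.0232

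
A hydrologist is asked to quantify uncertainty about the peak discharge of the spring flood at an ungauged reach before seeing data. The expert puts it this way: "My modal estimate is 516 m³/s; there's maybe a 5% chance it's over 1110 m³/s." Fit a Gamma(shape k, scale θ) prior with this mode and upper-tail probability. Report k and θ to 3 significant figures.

k ≈ 5.7, θ ≈ 110

Gamma(k,θ) with k>1 has mode (k−1)θ, so θ = 516/(k−1).
Need P(X < 1110) = 0.95 with θ tied to k this way. Start at k = 2, θ = 516: P(X<1110) ≈ 0.633.
Too low — raise k to concentrate. Iterating converges to k ≈ 5.7.
Then θ = 516/(5.7−1) ≈ 110.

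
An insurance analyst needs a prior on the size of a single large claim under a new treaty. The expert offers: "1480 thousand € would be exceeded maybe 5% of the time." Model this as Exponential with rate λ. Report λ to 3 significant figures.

λ ≈ 0.00202

P(T > 1480.0) = e^(−λ·1480.0) = 0.05, so λ = −ln(0.05)/1480.0 = 0.00202.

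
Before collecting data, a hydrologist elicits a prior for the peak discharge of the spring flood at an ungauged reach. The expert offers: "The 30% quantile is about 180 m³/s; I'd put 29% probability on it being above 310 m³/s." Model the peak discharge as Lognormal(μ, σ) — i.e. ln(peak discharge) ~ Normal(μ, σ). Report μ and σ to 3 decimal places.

μ ≈ 5.457, σ ≈ 0.504

If T ~ Lognormal(μ,σ) then ln T ~ Normal(μ,σ), so the p-quantile of ln T is μ + z_p·σ.
ln(180) = 5.193 and ln(310) = 5.737; z_{0.3} = -0.5244, z_{0.71} = 0.5534.
σ = (5.737 − 5.193)/(0.5534 − (-0.5244)) = 0.504.
μ = 5.193 − (-0.5244)·0.504 = 5.457.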